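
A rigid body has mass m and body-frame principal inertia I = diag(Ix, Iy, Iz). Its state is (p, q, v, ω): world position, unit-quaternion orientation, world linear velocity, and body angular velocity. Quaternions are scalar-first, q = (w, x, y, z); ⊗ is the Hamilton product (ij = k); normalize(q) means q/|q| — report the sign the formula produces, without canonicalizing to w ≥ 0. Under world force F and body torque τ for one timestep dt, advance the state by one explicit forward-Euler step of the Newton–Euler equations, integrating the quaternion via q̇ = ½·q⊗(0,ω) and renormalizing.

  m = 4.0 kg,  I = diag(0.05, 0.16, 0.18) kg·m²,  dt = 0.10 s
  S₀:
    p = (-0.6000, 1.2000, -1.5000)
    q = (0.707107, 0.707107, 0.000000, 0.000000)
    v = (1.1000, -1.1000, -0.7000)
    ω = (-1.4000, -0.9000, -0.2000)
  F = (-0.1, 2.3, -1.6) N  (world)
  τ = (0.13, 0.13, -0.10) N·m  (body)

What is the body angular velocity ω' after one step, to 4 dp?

ω' = (-1.1472, -0.7960, -0.3326)

gyro term ω×Iω = (0.0036, -0.0364, 0.1386)
(τ − ω×Iω)/I = (2.5280, 1.0400, -1.3256)
ω' = ω + α·dt = (-1.1472, -0.7960, -0.3326)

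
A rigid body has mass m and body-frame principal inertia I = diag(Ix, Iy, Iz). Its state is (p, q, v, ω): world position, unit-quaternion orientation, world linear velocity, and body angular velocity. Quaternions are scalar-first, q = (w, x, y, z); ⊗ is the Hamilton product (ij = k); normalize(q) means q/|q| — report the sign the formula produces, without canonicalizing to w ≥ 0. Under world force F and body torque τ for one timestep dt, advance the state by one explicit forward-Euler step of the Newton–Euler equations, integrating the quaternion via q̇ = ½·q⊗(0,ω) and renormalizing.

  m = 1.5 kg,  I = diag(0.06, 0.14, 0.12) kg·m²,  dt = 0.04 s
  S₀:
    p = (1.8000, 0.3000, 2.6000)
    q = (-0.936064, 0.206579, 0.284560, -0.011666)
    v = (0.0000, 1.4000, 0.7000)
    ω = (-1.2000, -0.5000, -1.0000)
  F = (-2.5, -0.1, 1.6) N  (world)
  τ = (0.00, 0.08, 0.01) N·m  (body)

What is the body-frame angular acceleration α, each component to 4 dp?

α = (0.1667, 1.0857, -0.3167)

precession coupling ω×(Iω) = (-0.0100, -0.0720, 0.0480)
α = I⁻¹(τ − ω×Iω) = (0.1667, 1.0857, -0.3167)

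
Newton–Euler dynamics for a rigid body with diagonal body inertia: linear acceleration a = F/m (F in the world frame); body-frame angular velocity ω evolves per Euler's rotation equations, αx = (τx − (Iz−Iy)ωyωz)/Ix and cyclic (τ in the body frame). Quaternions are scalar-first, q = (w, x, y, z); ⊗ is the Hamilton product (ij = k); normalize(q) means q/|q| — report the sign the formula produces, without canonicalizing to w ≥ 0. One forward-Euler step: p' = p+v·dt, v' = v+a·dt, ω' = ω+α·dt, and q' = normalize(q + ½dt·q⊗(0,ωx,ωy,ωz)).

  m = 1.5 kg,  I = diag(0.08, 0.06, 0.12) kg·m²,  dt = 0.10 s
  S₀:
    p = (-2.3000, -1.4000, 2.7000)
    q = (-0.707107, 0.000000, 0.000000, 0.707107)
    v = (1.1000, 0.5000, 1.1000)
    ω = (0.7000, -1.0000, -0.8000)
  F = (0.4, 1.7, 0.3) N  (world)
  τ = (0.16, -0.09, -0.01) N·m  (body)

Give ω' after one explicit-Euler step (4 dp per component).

precession coupling ω×(Iω) = (0.0480, 0.0224, 0.0140)
(τ − ω×Iω)/I = (1.4000, -1.8733, -0.2000)
ω + α·dt = (0.8400, -1.1873, -0.8200)

ω' = (0.8400, -1.1873, -0.8200)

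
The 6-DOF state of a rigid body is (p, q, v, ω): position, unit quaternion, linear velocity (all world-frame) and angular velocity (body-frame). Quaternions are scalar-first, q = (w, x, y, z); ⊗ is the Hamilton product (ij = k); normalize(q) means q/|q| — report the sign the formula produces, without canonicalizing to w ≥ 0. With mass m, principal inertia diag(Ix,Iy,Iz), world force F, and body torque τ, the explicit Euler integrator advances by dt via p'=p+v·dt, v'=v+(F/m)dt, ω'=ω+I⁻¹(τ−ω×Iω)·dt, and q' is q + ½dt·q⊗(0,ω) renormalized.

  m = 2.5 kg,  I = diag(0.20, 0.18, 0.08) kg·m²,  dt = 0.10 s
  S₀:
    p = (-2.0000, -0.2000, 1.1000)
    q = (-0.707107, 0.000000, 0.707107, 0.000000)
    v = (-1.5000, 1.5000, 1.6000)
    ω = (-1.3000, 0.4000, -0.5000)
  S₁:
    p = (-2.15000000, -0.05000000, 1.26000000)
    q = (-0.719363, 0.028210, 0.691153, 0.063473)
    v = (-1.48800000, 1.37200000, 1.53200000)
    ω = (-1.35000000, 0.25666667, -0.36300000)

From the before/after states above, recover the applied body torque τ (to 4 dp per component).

ω₁ − ω₀ = (-0.05000000, -0.14333333, 0.13700000)
precession coupling = (0.0200, 0.0780, 0.0104)
applied torque τ = (-0.0800, -0.1800, 0.1200)

τ = (-0.0800, -0.1800, 0.1200)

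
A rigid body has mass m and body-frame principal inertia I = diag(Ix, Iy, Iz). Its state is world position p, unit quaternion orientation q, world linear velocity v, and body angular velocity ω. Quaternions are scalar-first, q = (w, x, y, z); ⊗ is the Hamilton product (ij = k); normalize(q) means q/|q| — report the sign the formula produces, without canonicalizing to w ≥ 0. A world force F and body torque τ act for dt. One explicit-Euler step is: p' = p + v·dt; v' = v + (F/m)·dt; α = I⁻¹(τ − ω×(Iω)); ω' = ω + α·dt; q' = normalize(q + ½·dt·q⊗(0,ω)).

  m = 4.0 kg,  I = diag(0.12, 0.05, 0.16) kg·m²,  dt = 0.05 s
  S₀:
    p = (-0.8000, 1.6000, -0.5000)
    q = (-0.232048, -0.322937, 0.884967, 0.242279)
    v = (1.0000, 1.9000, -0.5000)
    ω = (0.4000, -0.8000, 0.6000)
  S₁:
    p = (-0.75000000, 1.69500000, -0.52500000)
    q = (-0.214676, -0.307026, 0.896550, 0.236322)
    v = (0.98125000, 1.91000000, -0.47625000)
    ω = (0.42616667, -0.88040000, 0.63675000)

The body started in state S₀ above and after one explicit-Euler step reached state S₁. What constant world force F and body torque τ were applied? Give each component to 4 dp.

F = (-1.5000, 0.8000, 1.9000)
τ = (0.0100, -0.0900, 0.1400)

Δω = ω₁−ω₀ = (0.02616667, -0.08040000, 0.03675000)
gyro term ω₀×Iω₀ = (-0.0528, -0.0096, 0.0224)
applied torque τ = (0.0100, -0.0900, 0.1400)
Δv = v₁−v₀ = (-0.01875000, 0.01000000, 0.02375000)
applied force F = (-1.5000, 0.8000, 1.9000)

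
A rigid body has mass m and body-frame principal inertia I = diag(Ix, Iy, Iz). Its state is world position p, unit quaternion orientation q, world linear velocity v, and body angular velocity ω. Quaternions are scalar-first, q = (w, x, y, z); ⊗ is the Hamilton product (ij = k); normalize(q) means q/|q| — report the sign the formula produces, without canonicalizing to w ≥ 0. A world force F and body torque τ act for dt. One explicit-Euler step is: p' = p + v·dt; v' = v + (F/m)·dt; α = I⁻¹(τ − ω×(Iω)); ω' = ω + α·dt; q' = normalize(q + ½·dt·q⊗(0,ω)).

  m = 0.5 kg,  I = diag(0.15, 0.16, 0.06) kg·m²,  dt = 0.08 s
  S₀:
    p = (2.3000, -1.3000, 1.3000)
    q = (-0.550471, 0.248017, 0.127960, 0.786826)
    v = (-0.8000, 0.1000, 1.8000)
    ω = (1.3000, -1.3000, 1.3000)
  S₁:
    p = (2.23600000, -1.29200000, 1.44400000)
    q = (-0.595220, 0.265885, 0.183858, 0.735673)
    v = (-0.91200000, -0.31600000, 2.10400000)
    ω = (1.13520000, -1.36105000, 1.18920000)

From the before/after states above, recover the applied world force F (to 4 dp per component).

F = (-0.7000, -2.6000, 1.9000)

velocity change Δv = (-0.11200000, -0.41600000, 0.30400000)
applied force F = (-0.7000, -2.6000, 1.9000)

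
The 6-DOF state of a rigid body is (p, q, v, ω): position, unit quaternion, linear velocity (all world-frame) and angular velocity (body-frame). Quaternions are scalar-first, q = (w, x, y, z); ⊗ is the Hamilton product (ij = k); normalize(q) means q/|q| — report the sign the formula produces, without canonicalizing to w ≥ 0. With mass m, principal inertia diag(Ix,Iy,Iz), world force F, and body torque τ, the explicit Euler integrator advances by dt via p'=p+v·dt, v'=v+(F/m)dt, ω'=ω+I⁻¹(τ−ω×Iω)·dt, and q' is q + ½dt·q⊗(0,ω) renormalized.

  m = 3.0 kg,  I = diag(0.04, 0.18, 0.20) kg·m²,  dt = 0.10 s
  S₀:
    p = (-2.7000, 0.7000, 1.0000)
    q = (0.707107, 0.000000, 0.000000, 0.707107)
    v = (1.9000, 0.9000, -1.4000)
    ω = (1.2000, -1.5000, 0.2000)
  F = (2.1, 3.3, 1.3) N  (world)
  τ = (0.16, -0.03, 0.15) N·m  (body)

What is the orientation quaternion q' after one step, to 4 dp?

q' = (0.6968, 0.0950, -0.0106, 0.7109)

Hamilton product q⊗(0,ω) = (-0.1414214, 1.9091889, -0.2121321, 0.1414214)
q + ½dt·q⊗(0,ω), renormalized = (0.6968, 0.0950, -0.0106, 0.7109)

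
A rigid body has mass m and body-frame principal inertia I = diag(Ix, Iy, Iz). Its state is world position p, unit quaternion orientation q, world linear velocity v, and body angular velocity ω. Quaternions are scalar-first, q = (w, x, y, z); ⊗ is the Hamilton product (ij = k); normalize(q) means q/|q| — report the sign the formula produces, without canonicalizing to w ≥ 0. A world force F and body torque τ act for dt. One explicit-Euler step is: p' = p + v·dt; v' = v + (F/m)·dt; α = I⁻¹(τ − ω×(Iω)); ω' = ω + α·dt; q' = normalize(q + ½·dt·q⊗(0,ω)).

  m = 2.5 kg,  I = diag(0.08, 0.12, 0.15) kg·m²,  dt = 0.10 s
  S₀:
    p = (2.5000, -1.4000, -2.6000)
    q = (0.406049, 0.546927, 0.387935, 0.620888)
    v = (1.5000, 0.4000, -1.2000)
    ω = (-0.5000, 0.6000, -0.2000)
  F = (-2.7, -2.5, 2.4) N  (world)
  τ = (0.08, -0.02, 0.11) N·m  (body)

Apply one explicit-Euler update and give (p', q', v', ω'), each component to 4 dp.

new position p' = (2.6500, -1.3600, -2.7200)
v' = v + a·dt = (1.3920, 0.3000, -1.1040)
(τ − ω×Iω)/I = (1.0450, -0.1083, 0.8133)
ω + α·dt = (-0.3955, 0.5892, -0.1187)
q⊗(0,ω) = (0.1648801, -0.6531443, 0.0425708, 0.4409139)
updated quaternion q' = (0.4140, 0.5139, 0.3897, 0.6424)

p' = (2.6500, -1.3600, -2.7200)
q' = (0.4140, 0.5139, 0.3897, 0.6424)
v' = (1.3920, 0.3000, -1.1040)
ω' = (-0.3955, 0.5892, -0.1187)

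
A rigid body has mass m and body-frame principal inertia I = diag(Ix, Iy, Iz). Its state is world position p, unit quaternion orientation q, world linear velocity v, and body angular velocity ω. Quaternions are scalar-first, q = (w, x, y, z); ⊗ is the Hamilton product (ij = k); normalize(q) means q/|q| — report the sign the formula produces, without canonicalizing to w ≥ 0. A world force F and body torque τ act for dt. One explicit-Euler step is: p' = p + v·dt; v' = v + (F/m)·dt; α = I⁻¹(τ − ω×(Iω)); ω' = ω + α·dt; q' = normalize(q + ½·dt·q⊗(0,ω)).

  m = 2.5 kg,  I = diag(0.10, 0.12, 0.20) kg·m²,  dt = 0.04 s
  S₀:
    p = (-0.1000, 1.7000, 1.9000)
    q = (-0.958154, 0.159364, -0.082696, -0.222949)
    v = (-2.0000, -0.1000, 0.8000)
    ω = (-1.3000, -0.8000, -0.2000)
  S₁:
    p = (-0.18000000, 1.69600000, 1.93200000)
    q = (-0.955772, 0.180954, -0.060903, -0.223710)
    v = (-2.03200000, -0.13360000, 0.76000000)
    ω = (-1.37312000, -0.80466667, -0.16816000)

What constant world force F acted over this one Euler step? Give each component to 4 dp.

velocity change Δv = (-0.03200000, -0.03360000, -0.04000000)
F = m·Δv/dt = (-2.0000, -2.1000, -2.5000)

F = (-2.0000, -2.1000, -2.5000)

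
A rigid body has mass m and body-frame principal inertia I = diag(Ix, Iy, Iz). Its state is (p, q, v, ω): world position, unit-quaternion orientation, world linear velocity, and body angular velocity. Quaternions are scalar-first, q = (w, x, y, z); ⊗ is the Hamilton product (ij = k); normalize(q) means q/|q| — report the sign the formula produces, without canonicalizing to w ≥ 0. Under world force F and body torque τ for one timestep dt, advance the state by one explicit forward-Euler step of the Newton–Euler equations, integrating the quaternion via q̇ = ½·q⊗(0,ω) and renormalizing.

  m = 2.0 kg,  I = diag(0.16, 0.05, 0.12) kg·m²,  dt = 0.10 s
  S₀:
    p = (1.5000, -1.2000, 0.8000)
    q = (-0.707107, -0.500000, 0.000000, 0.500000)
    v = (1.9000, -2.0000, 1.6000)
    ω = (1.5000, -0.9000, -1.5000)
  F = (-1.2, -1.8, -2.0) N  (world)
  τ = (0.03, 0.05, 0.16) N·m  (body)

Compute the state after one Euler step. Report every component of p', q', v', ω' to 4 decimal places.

p + v·dt = (1.6900, -1.4000, 0.9600)
v + (F/m)dt = (1.8400, -2.0900, 1.5000)
α = I⁻¹(τ − ω×Iω) = (-0.4031, 2.8000, 0.0958)
ω' = ω + α·dt = (1.4597, -0.6200, -1.4904)
q⊗(0,ω) = (1.5000000, -0.6106605, 0.6363963, 1.5106605)
q + ½dt·q⊗(0,ω), renormalized = (-0.6280, -0.5270, 0.0316, 0.5718)

p' = (1.6900, -1.4000, 0.9600)
q' = (-0.6280, -0.5270, 0.0316, 0.5718)
v' = (1.8400, -2.0900, 1.5000)
ω' = (1.4597, -0.6200, -1.4904)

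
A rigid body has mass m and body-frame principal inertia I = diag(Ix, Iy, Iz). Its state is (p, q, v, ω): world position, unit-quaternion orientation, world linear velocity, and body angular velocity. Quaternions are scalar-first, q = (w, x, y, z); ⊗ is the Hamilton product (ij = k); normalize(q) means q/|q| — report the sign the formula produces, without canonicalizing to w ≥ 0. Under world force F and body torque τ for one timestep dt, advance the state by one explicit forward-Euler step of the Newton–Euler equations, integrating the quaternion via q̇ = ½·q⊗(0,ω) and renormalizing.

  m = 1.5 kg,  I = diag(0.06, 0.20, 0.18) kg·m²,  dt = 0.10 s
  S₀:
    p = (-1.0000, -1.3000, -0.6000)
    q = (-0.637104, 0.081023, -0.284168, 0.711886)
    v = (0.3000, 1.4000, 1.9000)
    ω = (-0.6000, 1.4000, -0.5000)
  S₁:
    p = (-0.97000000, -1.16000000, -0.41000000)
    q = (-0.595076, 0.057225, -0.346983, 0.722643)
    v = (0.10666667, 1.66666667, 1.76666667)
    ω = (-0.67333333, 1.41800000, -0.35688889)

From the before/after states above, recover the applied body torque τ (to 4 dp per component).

rate change Δω = (-0.07333333, 0.01800000, 0.14311111)
ω₀×(Iω₀) = (0.0140, -0.0360, -0.1176)
τ = I·(Δω/dt) + ω₀×(Iω₀) = (-0.0300, 0.0000, 0.1400)

τ = (-0.0300, 0.0000, 0.1400)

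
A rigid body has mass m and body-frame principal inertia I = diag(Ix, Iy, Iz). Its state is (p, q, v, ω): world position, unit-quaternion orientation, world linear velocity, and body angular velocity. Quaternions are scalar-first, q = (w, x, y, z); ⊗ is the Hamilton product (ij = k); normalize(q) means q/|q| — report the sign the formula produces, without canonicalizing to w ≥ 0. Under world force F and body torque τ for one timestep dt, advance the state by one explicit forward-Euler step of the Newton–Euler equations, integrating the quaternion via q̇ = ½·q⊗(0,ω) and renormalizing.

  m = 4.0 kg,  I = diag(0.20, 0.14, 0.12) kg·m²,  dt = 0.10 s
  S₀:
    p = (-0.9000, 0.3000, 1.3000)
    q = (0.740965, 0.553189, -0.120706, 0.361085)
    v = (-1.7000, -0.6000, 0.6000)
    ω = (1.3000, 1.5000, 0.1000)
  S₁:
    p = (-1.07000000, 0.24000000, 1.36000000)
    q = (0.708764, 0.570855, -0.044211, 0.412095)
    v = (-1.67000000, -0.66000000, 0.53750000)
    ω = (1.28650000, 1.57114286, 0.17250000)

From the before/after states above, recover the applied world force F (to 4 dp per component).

F = (1.2000, -2.4000, -2.5000)

Δv = v₁−v₀ = (0.03000000, -0.06000000, -0.06250000)
m·(v₁−v₀)/dt = (1.2000, -2.4000, -2.5000)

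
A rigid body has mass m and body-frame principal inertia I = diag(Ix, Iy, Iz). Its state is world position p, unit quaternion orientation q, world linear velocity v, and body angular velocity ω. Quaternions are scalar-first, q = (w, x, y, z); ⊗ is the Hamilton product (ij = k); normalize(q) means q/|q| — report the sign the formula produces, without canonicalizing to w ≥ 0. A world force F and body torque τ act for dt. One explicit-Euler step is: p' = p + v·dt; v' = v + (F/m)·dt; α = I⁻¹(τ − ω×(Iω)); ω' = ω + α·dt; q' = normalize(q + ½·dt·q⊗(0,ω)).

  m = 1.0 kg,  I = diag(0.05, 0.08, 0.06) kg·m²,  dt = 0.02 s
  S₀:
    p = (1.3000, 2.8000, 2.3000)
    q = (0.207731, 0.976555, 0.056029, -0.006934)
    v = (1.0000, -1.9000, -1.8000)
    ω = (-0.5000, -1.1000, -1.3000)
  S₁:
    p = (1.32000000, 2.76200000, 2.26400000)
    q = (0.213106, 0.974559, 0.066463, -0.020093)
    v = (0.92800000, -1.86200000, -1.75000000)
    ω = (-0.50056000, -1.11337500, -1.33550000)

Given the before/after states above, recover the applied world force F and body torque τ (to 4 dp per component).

Δω = ω₁−ω₀ = (-0.00056000, -0.01337500, -0.03550000)
τ = I·(Δω/dt) + ω₀×(Iω₀) = (-0.0300, -0.0600, -0.0900)
v₁ − v₀ = (-0.07200000, 0.03800000, 0.05000000)
F = m·Δv/dt = (-3.6000, 1.9000, 2.5000)

F = (-3.6000, 1.9000, 2.5000)
τ = (-0.0300, -0.0600, -0.0900)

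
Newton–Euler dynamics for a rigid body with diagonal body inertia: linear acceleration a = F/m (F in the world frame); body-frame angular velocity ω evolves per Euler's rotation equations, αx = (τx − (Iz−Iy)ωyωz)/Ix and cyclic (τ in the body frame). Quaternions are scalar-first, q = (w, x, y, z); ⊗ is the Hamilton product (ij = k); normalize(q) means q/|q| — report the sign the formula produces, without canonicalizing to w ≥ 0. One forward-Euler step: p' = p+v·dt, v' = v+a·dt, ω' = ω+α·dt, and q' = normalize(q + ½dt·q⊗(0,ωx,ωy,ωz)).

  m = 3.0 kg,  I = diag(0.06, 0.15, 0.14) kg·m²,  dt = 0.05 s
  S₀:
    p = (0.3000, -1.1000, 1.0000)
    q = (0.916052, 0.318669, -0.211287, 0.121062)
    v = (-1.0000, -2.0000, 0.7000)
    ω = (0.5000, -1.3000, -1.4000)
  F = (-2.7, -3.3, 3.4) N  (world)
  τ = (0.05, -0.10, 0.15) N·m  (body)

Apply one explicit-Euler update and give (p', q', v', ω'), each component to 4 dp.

p' = (0.2500, -1.2000, 1.0350)
q' = (0.9083, 0.3410, -0.2281, 0.0812)
v' = (-1.0450, -2.0550, 0.7567)
ω' = (0.5568, -1.3520, -1.3255)

angular accel α = (1.1367, -1.0400, 1.4893)
ω' = ω + α·dt = (0.5568, -1.3520, -1.3255)
q⊗(0,ω) = (-0.2645208, 0.9112084, -0.6842000, -1.5910990)
updated quaternion q' = (0.9083, 0.3410, -0.2281, 0.0812)
p' = p + v·dt = (0.2500, -1.2000, 1.0350)
new velocity v' = (-1.0450, -2.0550, 0.7567)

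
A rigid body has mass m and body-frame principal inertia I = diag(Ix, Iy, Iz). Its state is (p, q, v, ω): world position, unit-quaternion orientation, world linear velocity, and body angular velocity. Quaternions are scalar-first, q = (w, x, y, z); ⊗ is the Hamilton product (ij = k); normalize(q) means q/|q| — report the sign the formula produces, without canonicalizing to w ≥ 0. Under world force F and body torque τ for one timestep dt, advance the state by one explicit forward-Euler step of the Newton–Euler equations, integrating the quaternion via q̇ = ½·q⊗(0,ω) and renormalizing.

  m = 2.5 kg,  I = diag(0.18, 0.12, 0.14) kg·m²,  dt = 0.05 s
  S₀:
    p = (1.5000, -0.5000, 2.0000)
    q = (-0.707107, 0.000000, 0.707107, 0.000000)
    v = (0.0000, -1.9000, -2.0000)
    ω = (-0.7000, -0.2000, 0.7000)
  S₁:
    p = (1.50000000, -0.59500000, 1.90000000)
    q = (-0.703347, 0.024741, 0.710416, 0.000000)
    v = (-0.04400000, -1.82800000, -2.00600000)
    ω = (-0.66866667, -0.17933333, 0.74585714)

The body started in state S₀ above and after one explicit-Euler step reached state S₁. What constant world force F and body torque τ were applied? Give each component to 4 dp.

F = (-2.2000, 3.6000, -0.3000)
τ = (0.1100, 0.0300, 0.1200)

Δω = ω₁−ω₀ = (0.03133333, 0.02066667, 0.04585714)
gyro term ω₀×Iω₀ = (-0.0028, -0.0196, -0.0084)
I·α + gyro = (0.1100, 0.0300, 0.1200)
v₁ − v₀ = (-0.04400000, 0.07200000, -0.00600000)
m·(v₁−v₀)/dt = (-2.2000, 3.6000, -0.3000)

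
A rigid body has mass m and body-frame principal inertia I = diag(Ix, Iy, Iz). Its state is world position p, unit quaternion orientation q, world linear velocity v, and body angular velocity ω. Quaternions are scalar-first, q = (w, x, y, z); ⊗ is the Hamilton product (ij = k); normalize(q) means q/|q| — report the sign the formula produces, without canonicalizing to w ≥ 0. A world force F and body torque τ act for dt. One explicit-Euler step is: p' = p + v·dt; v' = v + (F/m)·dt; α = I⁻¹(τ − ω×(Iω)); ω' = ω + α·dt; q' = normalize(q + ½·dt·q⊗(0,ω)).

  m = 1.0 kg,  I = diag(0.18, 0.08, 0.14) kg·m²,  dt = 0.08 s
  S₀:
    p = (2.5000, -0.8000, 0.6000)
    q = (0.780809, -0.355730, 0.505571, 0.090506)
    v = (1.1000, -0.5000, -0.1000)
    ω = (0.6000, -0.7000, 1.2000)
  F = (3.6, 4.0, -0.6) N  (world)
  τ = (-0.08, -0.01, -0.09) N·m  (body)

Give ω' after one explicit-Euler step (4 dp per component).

ω' = (0.5868, -0.7388, 1.1246)

angular accel α = (-0.1644, -0.4850, -0.9429)
ω' = ω + α·dt = (0.5868, -0.7388, 1.1246)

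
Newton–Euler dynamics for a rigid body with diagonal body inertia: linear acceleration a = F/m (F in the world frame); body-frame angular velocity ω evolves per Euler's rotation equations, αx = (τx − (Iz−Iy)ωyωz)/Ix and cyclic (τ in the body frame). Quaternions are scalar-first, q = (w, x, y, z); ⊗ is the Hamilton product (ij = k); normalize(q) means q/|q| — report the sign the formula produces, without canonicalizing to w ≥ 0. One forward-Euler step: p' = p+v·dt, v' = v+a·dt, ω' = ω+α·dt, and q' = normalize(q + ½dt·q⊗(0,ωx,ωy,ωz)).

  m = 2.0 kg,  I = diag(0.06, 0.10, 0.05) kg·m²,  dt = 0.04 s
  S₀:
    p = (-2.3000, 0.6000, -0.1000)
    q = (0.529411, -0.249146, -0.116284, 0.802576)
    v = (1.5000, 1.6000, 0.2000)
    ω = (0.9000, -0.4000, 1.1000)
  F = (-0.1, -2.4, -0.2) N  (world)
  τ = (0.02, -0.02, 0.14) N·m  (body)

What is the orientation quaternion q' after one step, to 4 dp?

q' = (0.5151, -0.2357, -0.1005, 0.8180)

q⊗(0,ω) = (-0.7051158, 0.6695879, 0.7846146, 0.7866661)
updated quaternion q' = (0.5151, -0.2357, -0.1005, 0.8180)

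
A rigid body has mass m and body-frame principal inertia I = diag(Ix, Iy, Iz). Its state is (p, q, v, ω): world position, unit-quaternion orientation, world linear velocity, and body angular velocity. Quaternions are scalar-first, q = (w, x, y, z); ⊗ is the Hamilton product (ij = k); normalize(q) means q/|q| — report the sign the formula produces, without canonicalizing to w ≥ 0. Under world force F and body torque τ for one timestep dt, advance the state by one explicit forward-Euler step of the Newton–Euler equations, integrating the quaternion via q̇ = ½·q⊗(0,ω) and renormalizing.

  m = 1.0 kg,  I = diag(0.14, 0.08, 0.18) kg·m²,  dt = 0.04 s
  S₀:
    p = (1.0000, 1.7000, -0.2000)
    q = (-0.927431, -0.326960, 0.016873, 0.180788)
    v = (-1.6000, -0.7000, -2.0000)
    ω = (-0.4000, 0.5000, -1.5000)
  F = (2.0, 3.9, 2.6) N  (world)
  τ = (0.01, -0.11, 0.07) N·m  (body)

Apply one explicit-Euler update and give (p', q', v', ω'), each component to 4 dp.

p' = (0.9360, 1.6720, -0.2800)
q' = (-0.9243, -0.3217, -0.0037, 0.2054)
v' = (-1.5200, -0.5440, -1.8960)
ω' = (-0.3757, 0.4570, -1.4871)

a = (2.0000, 3.9000, 2.6000)
new position p' = (0.9360, 1.6720, -0.2800)
v + (F/m)dt = (-1.5200, -0.5440, -1.8960)
angular accel α = (0.6071, -1.0750, 0.3222)
new body rate ω' = (-0.3757, 0.4570, -1.4871)
q⊗(0,ω) = (0.1319615, 0.2552689, -1.0264707, 1.2344157)
q + ½dt·q⊗(0,ω), renormalized = (-0.9243, -0.3217, -0.0037, 0.2054)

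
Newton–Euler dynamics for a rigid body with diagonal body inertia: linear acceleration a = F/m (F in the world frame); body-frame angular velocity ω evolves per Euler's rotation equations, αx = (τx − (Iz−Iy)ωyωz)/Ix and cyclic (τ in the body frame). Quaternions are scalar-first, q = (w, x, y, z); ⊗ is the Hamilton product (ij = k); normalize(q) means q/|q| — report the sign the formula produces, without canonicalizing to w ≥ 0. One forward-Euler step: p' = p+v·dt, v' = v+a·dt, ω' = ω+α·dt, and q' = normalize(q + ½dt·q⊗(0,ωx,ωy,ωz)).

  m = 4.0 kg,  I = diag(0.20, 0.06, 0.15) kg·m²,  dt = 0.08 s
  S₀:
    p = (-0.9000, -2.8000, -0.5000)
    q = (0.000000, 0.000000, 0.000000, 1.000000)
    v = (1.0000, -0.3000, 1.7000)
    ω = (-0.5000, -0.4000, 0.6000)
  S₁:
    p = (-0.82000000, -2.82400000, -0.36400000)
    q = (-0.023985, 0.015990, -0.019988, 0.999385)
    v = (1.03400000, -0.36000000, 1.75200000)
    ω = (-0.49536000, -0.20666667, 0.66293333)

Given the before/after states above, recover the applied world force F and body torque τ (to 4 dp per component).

F = (1.7000, -3.0000, 2.6000)
τ = (-0.0100, 0.1300, 0.0900)

rate change Δω = (0.00464000, 0.19333333, 0.06293333)
gyro term ω₀×Iω₀ = (-0.0216, -0.0150, -0.0280)
τ = I·(Δω/dt) + ω₀×(Iω₀) = (-0.0100, 0.1300, 0.0900)
velocity change Δv = (0.03400000, -0.06000000, 0.05200000)
m·(v₁−v₀)/dt = (1.7000, -3.0000, 2.6000)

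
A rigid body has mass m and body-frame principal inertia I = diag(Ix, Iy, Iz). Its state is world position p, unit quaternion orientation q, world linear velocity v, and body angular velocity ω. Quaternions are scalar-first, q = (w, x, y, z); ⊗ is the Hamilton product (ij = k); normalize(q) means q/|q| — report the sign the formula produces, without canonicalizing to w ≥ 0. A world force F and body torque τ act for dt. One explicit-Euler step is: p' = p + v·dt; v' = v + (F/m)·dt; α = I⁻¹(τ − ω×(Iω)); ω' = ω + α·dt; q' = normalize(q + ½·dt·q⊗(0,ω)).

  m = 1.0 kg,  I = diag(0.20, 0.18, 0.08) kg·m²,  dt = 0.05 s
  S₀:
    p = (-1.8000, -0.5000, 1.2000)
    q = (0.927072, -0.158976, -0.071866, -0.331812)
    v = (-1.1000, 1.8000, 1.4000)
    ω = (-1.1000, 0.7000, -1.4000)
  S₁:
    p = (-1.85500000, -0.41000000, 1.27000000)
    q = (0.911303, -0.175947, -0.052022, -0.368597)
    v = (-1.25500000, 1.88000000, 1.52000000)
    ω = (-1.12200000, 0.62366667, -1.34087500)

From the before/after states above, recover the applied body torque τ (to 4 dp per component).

Δω = ω₁−ω₀ = (-0.02200000, -0.07633333, 0.05912500)
ω₀×(Iω₀) = (0.0980, 0.1848, 0.0154)
I·α + gyro = (0.0100, -0.0900, 0.1100)

τ = (0.0100, -0.0900, 0.1100)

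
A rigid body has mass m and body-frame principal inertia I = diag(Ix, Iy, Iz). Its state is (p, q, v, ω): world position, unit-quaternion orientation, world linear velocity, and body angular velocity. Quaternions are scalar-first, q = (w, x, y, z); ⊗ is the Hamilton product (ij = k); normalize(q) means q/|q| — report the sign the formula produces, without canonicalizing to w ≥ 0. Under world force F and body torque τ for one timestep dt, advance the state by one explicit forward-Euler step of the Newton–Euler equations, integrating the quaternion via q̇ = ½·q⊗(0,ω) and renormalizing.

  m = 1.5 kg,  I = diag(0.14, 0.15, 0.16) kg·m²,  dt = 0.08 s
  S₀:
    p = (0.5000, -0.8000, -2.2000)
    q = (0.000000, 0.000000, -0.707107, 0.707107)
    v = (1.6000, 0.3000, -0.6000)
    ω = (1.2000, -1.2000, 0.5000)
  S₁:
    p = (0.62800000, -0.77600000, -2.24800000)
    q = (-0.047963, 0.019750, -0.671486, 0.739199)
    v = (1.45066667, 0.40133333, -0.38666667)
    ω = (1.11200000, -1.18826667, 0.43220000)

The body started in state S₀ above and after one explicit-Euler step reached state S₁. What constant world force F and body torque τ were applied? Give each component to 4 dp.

F = (-2.8000, 1.9000, 4.0000)
τ = (-0.1600, 0.0100, -0.1500)

velocity change Δv = (-0.14933333, 0.10133333, 0.21333333)
m·(v₁−v₀)/dt = (-2.8000, 1.9000, 4.0000)
ω₁ − ω₀ = (-0.08800000, 0.01173333, -0.06780000)
applied torque τ = (-0.1600, 0.0100, -0.1500)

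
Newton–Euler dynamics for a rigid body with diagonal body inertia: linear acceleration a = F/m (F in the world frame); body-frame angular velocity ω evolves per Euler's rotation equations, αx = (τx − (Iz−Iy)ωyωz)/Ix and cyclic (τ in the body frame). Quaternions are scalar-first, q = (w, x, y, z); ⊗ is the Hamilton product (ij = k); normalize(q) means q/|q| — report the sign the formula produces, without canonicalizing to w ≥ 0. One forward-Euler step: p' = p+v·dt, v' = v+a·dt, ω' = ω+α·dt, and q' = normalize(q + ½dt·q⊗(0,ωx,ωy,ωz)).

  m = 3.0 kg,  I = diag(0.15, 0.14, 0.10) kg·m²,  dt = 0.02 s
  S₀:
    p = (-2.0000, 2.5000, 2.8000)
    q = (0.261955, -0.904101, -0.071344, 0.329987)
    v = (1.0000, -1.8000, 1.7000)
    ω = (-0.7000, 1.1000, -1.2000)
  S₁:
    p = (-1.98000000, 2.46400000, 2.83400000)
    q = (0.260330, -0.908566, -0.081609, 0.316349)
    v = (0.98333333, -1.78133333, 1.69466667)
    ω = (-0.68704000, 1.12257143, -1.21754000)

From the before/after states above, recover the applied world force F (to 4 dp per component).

F = (-2.5000, 2.8000, -0.8000)

Δv = v₁−v₀ = (-0.01666667, 0.01866667, -0.00533333)
applied force F = (-2.5000, 2.8000, -0.8000)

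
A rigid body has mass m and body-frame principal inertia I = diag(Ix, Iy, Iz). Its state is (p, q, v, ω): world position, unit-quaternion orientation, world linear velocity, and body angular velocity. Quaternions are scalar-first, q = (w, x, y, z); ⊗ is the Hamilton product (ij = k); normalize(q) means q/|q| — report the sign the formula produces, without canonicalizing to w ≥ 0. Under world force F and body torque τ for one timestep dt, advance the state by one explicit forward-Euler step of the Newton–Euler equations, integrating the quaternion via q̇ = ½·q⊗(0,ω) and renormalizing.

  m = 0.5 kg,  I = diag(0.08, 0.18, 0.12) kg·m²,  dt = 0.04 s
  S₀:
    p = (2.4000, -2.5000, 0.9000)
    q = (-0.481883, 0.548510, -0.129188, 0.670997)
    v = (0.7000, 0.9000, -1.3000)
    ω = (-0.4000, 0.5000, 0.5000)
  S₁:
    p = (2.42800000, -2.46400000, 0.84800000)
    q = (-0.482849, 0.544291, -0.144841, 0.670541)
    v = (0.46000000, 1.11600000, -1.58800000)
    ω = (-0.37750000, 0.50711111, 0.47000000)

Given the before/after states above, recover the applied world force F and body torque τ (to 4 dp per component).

F = (-3.0000, 2.7000, -3.6000)
τ = (0.0300, 0.0400, -0.1100)

Δω = ω₁−ω₀ = (0.02250000, 0.00711111, -0.03000000)
τ = I·(Δω/dt) + ω₀×(Iω₀) = (0.0300, 0.0400, -0.1100)
v₁ − v₀ = (-0.24000000, 0.21600000, -0.28800000)
m·(v₁−v₀)/dt = (-3.0000, 2.7000, -3.6000)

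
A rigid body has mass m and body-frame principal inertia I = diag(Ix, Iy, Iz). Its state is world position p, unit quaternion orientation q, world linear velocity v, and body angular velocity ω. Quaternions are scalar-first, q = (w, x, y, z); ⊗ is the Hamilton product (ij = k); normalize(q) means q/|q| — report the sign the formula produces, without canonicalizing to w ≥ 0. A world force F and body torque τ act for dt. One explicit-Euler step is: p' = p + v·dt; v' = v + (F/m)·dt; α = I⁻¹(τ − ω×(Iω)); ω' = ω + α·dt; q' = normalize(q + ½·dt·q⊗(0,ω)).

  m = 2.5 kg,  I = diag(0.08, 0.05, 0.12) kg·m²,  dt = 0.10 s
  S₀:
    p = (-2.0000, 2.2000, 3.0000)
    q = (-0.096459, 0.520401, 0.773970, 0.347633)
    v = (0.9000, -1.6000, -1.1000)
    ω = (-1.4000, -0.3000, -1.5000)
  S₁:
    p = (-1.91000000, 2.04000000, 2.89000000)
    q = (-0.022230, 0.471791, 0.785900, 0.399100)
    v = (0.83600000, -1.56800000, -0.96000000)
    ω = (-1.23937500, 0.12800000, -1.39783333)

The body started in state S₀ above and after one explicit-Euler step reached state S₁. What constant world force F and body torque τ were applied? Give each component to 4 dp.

F = (-1.6000, 0.8000, 3.5000)
τ = (0.1600, 0.1300, 0.1100)

v₁ − v₀ = (-0.06400000, 0.03200000, 0.14000000)
applied force F = (-1.6000, 0.8000, 3.5000)
ω₁ − ω₀ = (0.16062500, 0.42800000, 0.10216667)
applied torque τ = (0.1600, 0.1300, 0.1100)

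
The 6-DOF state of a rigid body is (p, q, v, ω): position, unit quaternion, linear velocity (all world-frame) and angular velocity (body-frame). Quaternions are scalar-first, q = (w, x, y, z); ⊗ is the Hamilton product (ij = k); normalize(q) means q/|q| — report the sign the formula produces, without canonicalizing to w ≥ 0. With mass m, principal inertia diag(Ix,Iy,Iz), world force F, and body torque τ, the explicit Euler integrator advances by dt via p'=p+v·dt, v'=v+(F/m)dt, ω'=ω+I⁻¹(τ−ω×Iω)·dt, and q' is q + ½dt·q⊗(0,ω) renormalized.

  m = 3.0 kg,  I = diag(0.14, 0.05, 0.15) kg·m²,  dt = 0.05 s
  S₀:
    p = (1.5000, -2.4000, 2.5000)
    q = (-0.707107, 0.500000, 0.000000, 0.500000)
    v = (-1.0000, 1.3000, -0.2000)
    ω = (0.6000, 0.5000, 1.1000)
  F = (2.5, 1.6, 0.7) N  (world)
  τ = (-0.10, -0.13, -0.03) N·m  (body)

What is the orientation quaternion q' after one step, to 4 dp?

q⊗(0,ω) = (-0.8500000, -0.6742642, -0.6035535, -0.5278177)
q + ½dt·q⊗(0,ω), renormalized = (-0.7279, 0.4829, -0.0151, 0.4865)

q' = (-0.7279, 0.4829, -0.0151, 0.4865)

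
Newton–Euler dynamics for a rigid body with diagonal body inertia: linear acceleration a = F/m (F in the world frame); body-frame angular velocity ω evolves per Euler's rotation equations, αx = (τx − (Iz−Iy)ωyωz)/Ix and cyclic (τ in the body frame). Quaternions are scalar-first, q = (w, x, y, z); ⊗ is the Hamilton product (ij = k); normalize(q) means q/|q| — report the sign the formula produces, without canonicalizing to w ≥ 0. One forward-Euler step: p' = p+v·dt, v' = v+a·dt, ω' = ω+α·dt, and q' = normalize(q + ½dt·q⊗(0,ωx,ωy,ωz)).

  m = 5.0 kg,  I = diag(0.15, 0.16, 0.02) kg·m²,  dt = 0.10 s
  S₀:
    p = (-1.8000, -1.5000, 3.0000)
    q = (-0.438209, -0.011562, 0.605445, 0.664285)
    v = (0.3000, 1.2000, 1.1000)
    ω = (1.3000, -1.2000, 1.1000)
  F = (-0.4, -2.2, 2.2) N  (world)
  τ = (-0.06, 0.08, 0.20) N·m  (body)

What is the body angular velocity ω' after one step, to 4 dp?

ω' = (1.1368, -1.2662, 2.1780)

ω×(Iω) gyroscopic = (0.1848, 0.1859, -0.0156)
(τ − ω×Iω)/I = (-1.6320, -0.6619, 10.7800)
ω + α·dt = (1.1368, -1.2662, 2.1780)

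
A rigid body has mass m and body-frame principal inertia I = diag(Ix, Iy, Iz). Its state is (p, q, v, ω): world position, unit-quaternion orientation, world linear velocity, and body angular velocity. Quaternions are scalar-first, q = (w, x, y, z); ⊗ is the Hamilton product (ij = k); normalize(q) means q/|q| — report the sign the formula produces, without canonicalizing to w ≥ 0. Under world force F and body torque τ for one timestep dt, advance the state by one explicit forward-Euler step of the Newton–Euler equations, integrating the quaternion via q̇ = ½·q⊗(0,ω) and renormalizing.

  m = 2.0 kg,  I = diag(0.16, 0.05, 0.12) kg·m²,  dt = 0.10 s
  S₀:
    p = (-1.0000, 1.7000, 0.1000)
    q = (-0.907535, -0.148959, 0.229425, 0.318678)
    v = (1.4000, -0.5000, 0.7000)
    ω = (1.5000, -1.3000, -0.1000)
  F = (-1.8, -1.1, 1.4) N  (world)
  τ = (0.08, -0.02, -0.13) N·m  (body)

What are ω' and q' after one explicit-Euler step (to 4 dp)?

angular accel α = (0.4431, -0.2800, -2.8708)
ω + α·dt = (1.5443, -1.3280, -0.3871)
q⊗(0,ω) = (0.5535588, -0.9699636, 1.6429166, -0.0597373)
q' = normalize(q + ½dt·q⊗(0,ω)) = (-0.8755, -0.1965, 0.3100, 0.3141)

ω' = (1.5443, -1.3280, -0.3871)
q' = (-0.8755, -0.1965, 0.3100, 0.3141)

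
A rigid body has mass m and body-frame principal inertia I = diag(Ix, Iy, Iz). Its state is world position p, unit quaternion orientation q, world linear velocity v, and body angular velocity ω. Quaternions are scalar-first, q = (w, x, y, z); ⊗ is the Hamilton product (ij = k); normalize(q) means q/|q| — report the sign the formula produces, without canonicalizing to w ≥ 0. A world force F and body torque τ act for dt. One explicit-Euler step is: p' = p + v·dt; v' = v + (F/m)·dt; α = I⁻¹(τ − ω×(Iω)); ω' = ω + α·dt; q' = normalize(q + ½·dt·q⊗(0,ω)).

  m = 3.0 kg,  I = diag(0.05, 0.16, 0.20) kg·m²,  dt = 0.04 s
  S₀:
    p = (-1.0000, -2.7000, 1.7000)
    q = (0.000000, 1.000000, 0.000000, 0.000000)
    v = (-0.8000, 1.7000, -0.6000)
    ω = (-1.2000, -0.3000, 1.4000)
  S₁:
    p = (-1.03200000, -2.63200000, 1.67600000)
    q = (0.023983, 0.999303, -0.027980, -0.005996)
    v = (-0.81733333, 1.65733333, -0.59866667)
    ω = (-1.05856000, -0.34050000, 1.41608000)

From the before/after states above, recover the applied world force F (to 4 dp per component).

F = (-1.3000, -3.2000, 0.1000)

velocity change Δv = (-0.01733333, -0.04266667, 0.00133333)
m·(v₁−v₀)/dt = (-1.3000, -3.2000, 0.1000)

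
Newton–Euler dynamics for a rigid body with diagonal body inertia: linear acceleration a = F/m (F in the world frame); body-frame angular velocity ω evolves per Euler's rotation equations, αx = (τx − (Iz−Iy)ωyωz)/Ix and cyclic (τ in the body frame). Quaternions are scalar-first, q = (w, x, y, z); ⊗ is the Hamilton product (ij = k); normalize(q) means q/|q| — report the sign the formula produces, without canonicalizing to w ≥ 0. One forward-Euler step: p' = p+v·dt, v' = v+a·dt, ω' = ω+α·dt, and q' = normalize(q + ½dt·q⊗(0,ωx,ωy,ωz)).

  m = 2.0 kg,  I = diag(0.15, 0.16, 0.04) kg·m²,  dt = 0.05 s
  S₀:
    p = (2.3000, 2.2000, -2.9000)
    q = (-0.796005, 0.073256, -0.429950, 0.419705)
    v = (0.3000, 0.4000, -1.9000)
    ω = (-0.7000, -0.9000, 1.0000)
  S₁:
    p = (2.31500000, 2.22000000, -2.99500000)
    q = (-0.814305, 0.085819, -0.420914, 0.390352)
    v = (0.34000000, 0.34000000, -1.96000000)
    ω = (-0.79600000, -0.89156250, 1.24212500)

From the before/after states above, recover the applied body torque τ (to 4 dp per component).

rate change Δω = (-0.09600000, 0.00843750, 0.24212500)
precession coupling = (0.1080, -0.0770, 0.0063)
I·α + gyro = (-0.1800, -0.0500, 0.2000)

τ = (-0.1800, -0.0500, 0.2000)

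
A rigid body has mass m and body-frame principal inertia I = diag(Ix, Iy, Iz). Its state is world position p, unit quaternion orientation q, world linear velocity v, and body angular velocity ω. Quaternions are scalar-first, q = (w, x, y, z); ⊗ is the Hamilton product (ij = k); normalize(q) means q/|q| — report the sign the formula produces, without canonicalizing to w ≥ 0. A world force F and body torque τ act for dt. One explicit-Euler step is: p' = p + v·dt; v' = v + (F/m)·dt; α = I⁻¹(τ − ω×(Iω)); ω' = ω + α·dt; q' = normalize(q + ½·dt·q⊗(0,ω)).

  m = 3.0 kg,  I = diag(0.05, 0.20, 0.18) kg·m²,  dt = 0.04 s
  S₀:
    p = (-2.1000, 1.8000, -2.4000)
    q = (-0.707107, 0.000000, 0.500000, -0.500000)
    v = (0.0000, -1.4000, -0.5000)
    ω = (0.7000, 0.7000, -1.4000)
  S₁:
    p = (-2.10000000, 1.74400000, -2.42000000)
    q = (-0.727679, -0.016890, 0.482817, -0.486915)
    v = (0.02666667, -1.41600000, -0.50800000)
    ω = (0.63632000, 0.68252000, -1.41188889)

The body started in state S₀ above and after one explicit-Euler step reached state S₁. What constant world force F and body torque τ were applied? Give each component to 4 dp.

F = (2.0000, -1.2000, -0.6000)
τ = (-0.0600, 0.0400, 0.0200)

velocity change Δv = (0.02666667, -0.01600000, -0.00800000)
F = m·Δv/dt = (2.0000, -1.2000, -0.6000)
ω₁ − ω₀ = (-0.06368000, -0.01748000, -0.01188889)
ω₀×(Iω₀) = (0.0196, 0.1274, 0.0735)
τ = I·(Δω/dt) + ω₀×(Iω₀) = (-0.0600, 0.0400, 0.0200)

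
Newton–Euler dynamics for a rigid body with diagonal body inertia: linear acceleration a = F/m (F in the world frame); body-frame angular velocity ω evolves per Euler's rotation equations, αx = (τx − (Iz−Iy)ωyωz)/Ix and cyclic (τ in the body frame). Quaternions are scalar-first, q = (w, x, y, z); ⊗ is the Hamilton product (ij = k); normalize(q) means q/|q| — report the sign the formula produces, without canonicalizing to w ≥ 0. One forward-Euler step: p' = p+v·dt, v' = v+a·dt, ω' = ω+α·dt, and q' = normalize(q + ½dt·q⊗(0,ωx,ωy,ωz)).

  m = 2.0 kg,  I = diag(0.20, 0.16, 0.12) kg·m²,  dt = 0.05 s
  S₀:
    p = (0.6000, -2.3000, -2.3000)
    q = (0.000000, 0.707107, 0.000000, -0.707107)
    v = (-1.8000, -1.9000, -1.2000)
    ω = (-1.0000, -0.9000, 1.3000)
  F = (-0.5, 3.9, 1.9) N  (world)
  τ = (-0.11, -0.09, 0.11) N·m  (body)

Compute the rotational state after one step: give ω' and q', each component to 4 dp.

precession coupling ω×(Iω) = (0.0468, -0.1040, -0.0360)
angular accel α = (-0.7840, 0.0875, 1.2167)
ω + α·dt = (-1.0392, -0.8956, 1.3608)
q⊗(0,ω) = (1.6263461, -0.6363963, -0.2121321, -0.6363963)
q + ½dt·q⊗(0,ω), renormalized = (0.0406, 0.6904, -0.0053, -0.7222)

ω' = (-1.0392, -0.8956, 1.3608)
q' = (0.0406, 0.6904, -0.0053, -0.7222)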